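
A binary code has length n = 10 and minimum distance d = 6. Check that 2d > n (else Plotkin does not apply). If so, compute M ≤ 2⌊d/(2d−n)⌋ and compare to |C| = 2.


Plotkin bound M ≤ 6; given |C| = 2 ≤ bound (satisfied).

Check applicability: 2d = 12, n = 10.
2d − n = 2 > 0, so Plotkin applies.
Compute d/(2d−n) = 6/2 ≈ 3.0000.
⌊d/(2d−n)⌋ = 3.
Plotkin bound: M ≤ 2·3 = 6.
Given |C| = 2, check: satisfied.
This |C| is below the Plotkin bound.


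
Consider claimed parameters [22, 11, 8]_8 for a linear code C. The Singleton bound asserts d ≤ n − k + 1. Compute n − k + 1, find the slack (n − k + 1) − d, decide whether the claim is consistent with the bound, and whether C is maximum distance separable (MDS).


Singleton RHS = n − k + 1 = 12, slack = 4, bound satisfied, not MDS.

Singleton bound: d ≤ n − k + 1.
Here n = 22, k = 11, so n − k + 1 = 12.
Given d = 8, check d ≤ 12: YES.
Slack = (n − k + 1) − d = 4.
The code is NOT MDS (slack = 4 > 0).
Description: the claimed parameters are [22, 11, 8]_8; such a code would be non-MDS.


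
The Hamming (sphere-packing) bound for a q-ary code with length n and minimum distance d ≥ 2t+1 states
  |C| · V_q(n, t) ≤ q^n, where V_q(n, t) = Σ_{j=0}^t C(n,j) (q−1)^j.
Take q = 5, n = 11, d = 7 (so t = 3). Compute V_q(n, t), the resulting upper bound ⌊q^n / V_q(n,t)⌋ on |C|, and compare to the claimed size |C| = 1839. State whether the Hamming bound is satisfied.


V_q(n, t) = 11485, q^n = 48828125, Hamming bound = 4251, |C| = 1839 ≤ bound (satisfied).

Step 1: Compute V_q(n, t) = Σ_{j=0}^3 C(n, j) (q−1)^j.
  j = 0: C(11,0)·(4)^0 = 1·1 = 1.
  j = 1: C(11,1)·(4)^1 = 11·4 = 44.
  j = 2: C(11,2)·(4)^2 = 55·16 = 880.
  j = 3: C(11,3)·(4)^3 = 165·64 = 10560.
  V_q(n, t) = 1 + 44 + 880 + 10560 = 11485.
Step 2: q^n = 5^11 = 48828125.
Step 3: Hamming bound ⌊q^n / V_q(n,t)⌋ = ⌊48828125/11485⌋ = 4251.
Step 4: Compare |C| = 1839 to 4251: satisfied.
The claimed |C| lies below the Hamming bound.


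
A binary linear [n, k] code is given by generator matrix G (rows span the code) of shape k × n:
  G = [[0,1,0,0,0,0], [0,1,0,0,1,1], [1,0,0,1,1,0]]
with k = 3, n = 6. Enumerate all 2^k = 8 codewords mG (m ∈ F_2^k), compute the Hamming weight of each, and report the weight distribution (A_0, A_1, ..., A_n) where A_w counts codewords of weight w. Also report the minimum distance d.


Weight distribution: A_0 = 1, A_1 = 1, A_2 = 1, A_3 = 3, A_4 = 2. Minimum distance d = 1.

Enumerate all 2^3 = 8 messages m ∈ F_2^3.
For each, compute codeword c = mG in F_2^6, then tally its weight.
  m = 000 → c = 000000, weight = 0.
  m = 100 → c = 010000, weight = 1.
  m = 010 → c = 010011, weight = 3.
  m = 110 → c = 000011, weight = 2.
  m = 001 → c = 100110, weight = 3.
  m = 101 → c = 110110, weight = 4.
  m = 011 → c = 110101, weight = 4.
  m = 111 → c = 100101, weight = 3.
Tally weights:
  weight 0: 1 codewords.
  weight 1: 1 codewords.
  weight 2: 1 codewords.
  weight 3: 3 codewords.
  weight 4: 2 codewords.
Minimum distance d = smallest w > 0 with A_w > 0 = 1.
Sanity: Σ A_w = 8 = 2^3 = 8 ✓.


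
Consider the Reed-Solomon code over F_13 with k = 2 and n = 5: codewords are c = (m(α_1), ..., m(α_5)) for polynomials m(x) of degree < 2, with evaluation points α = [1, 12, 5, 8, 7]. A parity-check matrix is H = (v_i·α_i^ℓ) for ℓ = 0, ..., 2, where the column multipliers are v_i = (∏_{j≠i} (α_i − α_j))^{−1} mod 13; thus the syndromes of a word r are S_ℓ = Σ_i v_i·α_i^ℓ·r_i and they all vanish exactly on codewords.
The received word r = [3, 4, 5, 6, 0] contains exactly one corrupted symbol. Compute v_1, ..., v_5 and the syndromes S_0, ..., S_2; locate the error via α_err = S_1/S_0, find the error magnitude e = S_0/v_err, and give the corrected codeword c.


S = (4, 7, 9), error at position 3, error magnitude e = 4, c = [3, 4, 1, 6, 0].

Step 1: column multipliers v_i = (∏_{j≠i}(α_i − α_j))^{−1} mod 13.
  i = 1 (α = 1): (1−12)(1−5)(1−8)(1−7) = (−11)·(−4)·(−7)·(−6) = 1848 ≡ 2, so v_1 = 2^{−1} = 7 (mod 13).
  i = 2 (α = 12): (12−1)(12−5)(12−8)(12−7) = 11·7·4·5 = 1540 ≡ 6, so v_2 = 6^{−1} = 11 (mod 13).
  i = 3 (α = 5): (5−1)(5−12)(5−8)(5−7) = 4·(−7)·(−3)·(−2) = −168 ≡ 1, so v_3 = 1^{−1} = 1 (mod 13).
  i = 4 (α = 8): (8−1)(8−12)(8−5)(8−7) = 7·(−4)·3·1 = −84 ≡ 7, so v_4 = 7^{−1} = 2 (mod 13).
  i = 5 (α = 7): (7−1)(7−12)(7−5)(7−8) = 6·(−5)·2·(−1) = 60 ≡ 8, so v_5 = 8^{−1} = 5 (mod 13).
  v = [7, 11, 1, 2, 5].
Step 2: syndromes of r = [3, 4, 5, 6, 0] (all sums mod 13).
  S_0 = Σ v_i r_i = 7·3 + 11·4 + 1·5 + 2·6 + 5·0 = 82 ≡ 4.
  S_1 = Σ v_i α_i r_i = 7·1·3 + 11·12·4 + 1·5·5 + 2·8·6 + 5·7·0 = 670 ≡ 7.
  α_i^2 mod 13 = [1, 1, 12, 12, 10].
  S_2 = Σ v_i α_i^2 r_i = 7·1·3 + 11·1·4 + 1·12·5 + 2·12·6 + 5·10·0 = 269 ≡ 9.
  S = (4, 7, 9) ≠ 0, so r is not a codeword (an error is present).
Step 3: locate the error. For a single error e at position i, S_ℓ = v_i·e·α_i^ℓ, so α_err = S_1/S_0.
  S_0^{−1} = 4^{−1} = 10 (mod 13), so α_err = 7·10 = 70 ≡ 5 = α_3. Error position i = 3.
  Consistency check: S_2/S_1 = 9·2 = 18 ≡ 5 = α_err ✓ (single-error assumption holds).
Step 4: error magnitude e = S_0/v_3 = S_0·∏_{j≠3}(α_3 − α_j) = 4·1 = 4 ≡ 4 (mod 13).
Step 5: correct position 3: c_3 = r_3 − e = 5 − 4 ≡ 1 (mod 13). Hence c = [3, 4, 1, 6, 0].
  Check: interpolating c through the α_i gives m(x) = 10 + 6·x (degree < 2) with m(α_i) = c_i for every i, so c is indeed a codeword.


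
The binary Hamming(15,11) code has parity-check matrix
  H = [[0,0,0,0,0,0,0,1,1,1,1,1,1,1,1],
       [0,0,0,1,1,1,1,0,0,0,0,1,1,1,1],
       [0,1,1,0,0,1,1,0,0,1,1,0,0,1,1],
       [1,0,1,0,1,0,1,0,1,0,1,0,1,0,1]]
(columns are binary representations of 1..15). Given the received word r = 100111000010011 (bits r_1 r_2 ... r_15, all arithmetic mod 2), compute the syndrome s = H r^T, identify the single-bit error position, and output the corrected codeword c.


s = (1, 1, 0, 0)^T, error position = 12, corrected codeword c = 100111000011011

Compute s = H r^T mod 2 one row at a time:
  s_1 = 0 + 0 + 0 + 1 + 0 + 0 + 1 + 1 = 3 ≡ 1 (mod 2).
  s_2 = 1 + 1 + 1 + 0 + 0 + 0 + 1 + 1 = 5 ≡ 1 (mod 2).
  s_3 = 0 + 0 + 1 + 0 + 0 + 1 + 1 + 1 = 4 ≡ 0 (mod 2).
  s_4 = 1 + 0 + 1 + 0 + 0 + 1 + 0 + 1 = 4 ≡ 0 (mod 2).
s = (1, 1, 0, 0)^T — this equals column 12 of H (binary 1100), so error is at position 12.
Correct: flip bit 12 of r = 100111000010011 to get c = 100111000011011.


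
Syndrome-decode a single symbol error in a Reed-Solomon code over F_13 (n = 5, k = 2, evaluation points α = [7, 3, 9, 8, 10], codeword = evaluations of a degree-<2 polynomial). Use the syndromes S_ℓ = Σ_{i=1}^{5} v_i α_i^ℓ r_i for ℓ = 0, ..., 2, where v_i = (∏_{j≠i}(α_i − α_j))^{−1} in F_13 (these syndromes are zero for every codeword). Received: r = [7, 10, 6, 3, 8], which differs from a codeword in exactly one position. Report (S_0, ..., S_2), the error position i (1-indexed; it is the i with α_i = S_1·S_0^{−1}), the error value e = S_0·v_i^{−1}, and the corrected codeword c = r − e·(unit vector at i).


S = (7, 11, 8), error at position 3, error magnitude e = 7, c = [7, 10, 12, 3, 8].

Step 1: column multipliers v_i = (∏_{j≠i}(α_i − α_j))^{−1} mod 13.
  i = 1 (α = 7): (7−3)(7−9)(7−8)(7−10) = 4·(−2)·(−1)·(−3) = −24 ≡ 2, so v_1 = 2^{−1} = 7 (mod 13).
  i = 2 (α = 3): (3−7)(3−9)(3−8)(3−10) = (−4)·(−6)·(−5)·(−7) = 840 ≡ 8, so v_2 = 8^{−1} = 5 (mod 13).
  i = 3 (α = 9): (9−7)(9−3)(9−8)(9−10) = 2·6·1·(−1) = −12 ≡ 1, so v_3 = 1^{−1} = 1 (mod 13).
  i = 4 (α = 8): (8−7)(8−3)(8−9)(8−10) = 1·5·(−1)·(−2) = 10 ≡ 10, so v_4 = 10^{−1} = 4 (mod 13).
  i = 5 (α = 10): (10−7)(10−3)(10−9)(10−8) = 3·7·1·2 = 42 ≡ 3, so v_5 = 3^{−1} = 9 (mod 13).
  v = [7, 5, 1, 4, 9].
Step 2: syndromes of r = [7, 10, 6, 3, 8] (all sums mod 13).
  S_0 = Σ v_i r_i = 7·7 + 5·10 + 1·6 + 4·3 + 9·8 = 189 ≡ 7.
  S_1 = Σ v_i α_i r_i = 7·7·7 + 5·3·10 + 1·9·6 + 4·8·3 + 9·10·8 = 1363 ≡ 11.
  α_i^2 mod 13 = [10, 9, 3, 12, 9].
  S_2 = Σ v_i α_i^2 r_i = 7·10·7 + 5·9·10 + 1·3·6 + 4·12·3 + 9·9·8 = 1750 ≡ 8.
  S = (7, 11, 8) ≠ 0, so r is not a codeword (an error is present).
Step 3: locate the error. For a single error e at position i, S_ℓ = v_i·e·α_i^ℓ, so α_err = S_1/S_0.
  S_0^{−1} = 7^{−1} = 2 (mod 13), so α_err = 11·2 = 22 ≡ 9 = α_3. Error position i = 3.
  Consistency check: S_2/S_1 = 8·6 = 48 ≡ 9 = α_err ✓ (single-error assumption holds).
Step 4: error magnitude e = S_0/v_3 = S_0·∏_{j≠3}(α_3 − α_j) = 7·1 = 7 ≡ 7 (mod 13).
Step 5: correct position 3: c_3 = r_3 − e = 6 − 7 ≡ 12 (mod 13). Hence c = [7, 10, 12, 3, 8].
  Check: interpolating c through the α_i gives m(x) = 9 + 9·x (degree < 2) with m(α_i) = c_i for every i, so c is indeed a codeword.


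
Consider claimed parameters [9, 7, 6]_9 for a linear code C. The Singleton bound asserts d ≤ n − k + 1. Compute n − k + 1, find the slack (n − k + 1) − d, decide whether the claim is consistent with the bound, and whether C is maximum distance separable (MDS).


Singleton RHS = n − k + 1 = 3, slack = -3, bound violated (no such code; not MDS).

Singleton bound: d ≤ n − k + 1.
Here n = 9, k = 7, so n − k + 1 = 3.
Given d = 6, check d ≤ 3: NO.
Slack = (n − k + 1) − d = -3.
The slack is negative: d = 6 exceeds n − k + 1 = 3 by 3, so the Singleton bound is violated and no linear [9, 7, 6]_9 code can exist. In particular it is not MDS (MDS requires d = n − k + 1 exactly).
Description: the claimed parameters are [9, 7, 6]_9; such a code would be impossible (violates the Singleton bound).


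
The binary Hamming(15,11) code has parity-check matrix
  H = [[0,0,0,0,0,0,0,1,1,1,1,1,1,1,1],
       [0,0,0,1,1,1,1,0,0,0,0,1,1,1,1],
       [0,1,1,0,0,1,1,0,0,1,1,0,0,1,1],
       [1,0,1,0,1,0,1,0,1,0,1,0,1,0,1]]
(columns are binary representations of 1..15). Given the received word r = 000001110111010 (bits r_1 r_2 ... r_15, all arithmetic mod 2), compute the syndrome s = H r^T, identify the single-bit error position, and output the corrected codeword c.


s = (1, 0, 1, 0)^T, error position = 10, corrected codeword c = 000001110011010

Compute s = H r^T mod 2 one row at a time:
  s_1 = 1 + 0 + 1 + 1 + 1 + 0 + 1 + 0 = 5 ≡ 1 (mod 2).
  s_2 = 0 + 0 + 1 + 1 + 1 + 0 + 1 + 0 = 4 ≡ 0 (mod 2).
  s_3 = 0 + 0 + 1 + 1 + 1 + 1 + 1 + 0 = 5 ≡ 1 (mod 2).
  s_4 = 0 + 0 + 0 + 1 + 0 + 1 + 0 + 0 = 2 ≡ 0 (mod 2).
s = (1, 0, 1, 0)^T — this equals column 10 of H (binary 1010), so error is at position 10.
Correct: flip bit 10 of r = 000001110111010 to get c = 000001110011010.


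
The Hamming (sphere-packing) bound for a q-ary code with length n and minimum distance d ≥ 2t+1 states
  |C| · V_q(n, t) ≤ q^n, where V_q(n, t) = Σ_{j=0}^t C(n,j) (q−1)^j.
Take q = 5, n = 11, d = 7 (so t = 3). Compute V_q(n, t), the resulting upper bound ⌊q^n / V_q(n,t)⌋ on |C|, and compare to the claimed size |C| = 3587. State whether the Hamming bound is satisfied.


V_q(n, t) = 11485, q^n = 48828125, Hamming bound = 4251, |C| = 3587 ≤ bound (satisfied).

Step 1: Compute V_q(n, t) = Σ_{j=0}^3 C(n, j) (q−1)^j.
  j = 0: C(11,0)·(4)^0 = 1·1 = 1.
  j = 1: C(11,1)·(4)^1 = 11·4 = 44.
  j = 2: C(11,2)·(4)^2 = 55·16 = 880.
  j = 3: C(11,3)·(4)^3 = 165·64 = 10560.
  V_q(n, t) = 1 + 44 + 880 + 10560 = 11485.
Step 2: q^n = 5^11 = 48828125.
Step 3: Hamming bound ⌊q^n / V_q(n,t)⌋ = ⌊48828125/11485⌋ = 4251.
Step 4: Compare |C| = 3587 to 4251: satisfied.
The claimed |C| lies below the Hamming bound.


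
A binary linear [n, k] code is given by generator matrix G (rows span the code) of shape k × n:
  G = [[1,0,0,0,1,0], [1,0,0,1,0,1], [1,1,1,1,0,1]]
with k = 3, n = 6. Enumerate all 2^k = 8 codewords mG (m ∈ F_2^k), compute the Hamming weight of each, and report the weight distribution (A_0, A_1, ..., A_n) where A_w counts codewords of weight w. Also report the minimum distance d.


Weight distribution: A_0 = 1, A_2 = 2, A_3 = 2, A_4 = 1, A_5 = 2. Minimum distance d = 2.

Enumerate all 2^3 = 8 messages m ∈ F_2^3.
For each, compute codeword c = mG in F_2^6, then tally its weight.
  m = 000 → c = 000000, weight = 0.
  m = 100 → c = 100010, weight = 2.
  m = 010 → c = 100101, weight = 3.
  m = 110 → c = 000111, weight = 3.
  m = 001 → c = 111101, weight = 5.
  m = 101 → c = 011111, weight = 5.
  m = 011 → c = 011000, weight = 2.
  m = 111 → c = 111010, weight = 4.
Tally weights:
  weight 0: 1 codewords.
  weight 2: 2 codewords.
  weight 3: 2 codewords.
  weight 4: 1 codewords.
  weight 5: 2 codewords.
Minimum distance d = smallest w > 0 with A_w > 0 = 2.
Sanity: Σ A_w = 8 = 2^3 = 8 ✓.


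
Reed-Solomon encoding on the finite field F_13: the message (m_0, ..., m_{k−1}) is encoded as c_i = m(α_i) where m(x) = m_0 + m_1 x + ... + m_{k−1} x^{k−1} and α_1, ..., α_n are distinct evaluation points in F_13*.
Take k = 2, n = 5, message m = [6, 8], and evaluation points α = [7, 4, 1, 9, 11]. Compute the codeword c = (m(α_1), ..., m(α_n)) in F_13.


c = [10, 12, 1, 0, 3]

Message polynomial: m(x) = 6 + 8·x (mod 13).
For each evaluation point α_i, compute m(α_i) mod 13:
  α_1 = 7: Horner steps 8 → 10, so m(7) = 10.
  α_2 = 4: Horner steps 8 → 12, so m(4) = 12.
  α_3 = 1: Horner steps 8 → 1, so m(1) = 1.
  α_4 = 9: Horner steps 8 → 0, so m(9) = 0.
  α_5 = 11: Horner steps 8 → 3, so m(11) = 3.
Codeword c = [10, 12, 1, 0, 3] ∈ F_13^5.


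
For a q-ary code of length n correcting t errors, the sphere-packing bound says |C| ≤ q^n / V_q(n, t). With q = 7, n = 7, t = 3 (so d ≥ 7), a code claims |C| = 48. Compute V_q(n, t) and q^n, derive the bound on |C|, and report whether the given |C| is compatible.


V_q(n, t) = 8359, q^n = 823543, Hamming bound = 98, |C| = 48 ≤ bound (satisfied).

Step 1: Compute V_q(n, t) = Σ_{j=0}^3 C(n, j) (q−1)^j.
  j = 0: C(7,0)·(6)^0 = 1·1 = 1.
  j = 1: C(7,1)·(6)^1 = 7·6 = 42.
  j = 2: C(7,2)·(6)^2 = 21·36 = 756.
  j = 3: C(7,3)·(6)^3 = 35·216 = 7560.
  V_q(n, t) = 1 + 42 + 756 + 7560 = 8359.
Step 2: q^n = 7^7 = 823543.
Step 3: Hamming bound ⌊q^n / V_q(n,t)⌋ = ⌊823543/8359⌋ = 98.
Step 4: Compare |C| = 48 to 98: satisfied.
The claimed |C| lies below the Hamming bound.


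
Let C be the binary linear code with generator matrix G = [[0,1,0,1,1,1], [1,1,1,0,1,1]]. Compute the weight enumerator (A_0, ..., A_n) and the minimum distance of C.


Weight distribution: A_0 = 1, A_3 = 1, A_4 = 1, A_5 = 1. Minimum distance d = 3.

Enumerate all 2^2 = 4 messages m ∈ F_2^2.
For each, compute codeword c = mG in F_2^6, then tally its weight.
  m = 00 → c = 000000, weight = 0.
  m = 10 → c = 010111, weight = 4.
  m = 01 → c = 111011, weight = 5.
  m = 11 → c = 101100, weight = 3.
Tally weights:
  weight 0: 1 codewords.
  weight 3: 1 codewords.
  weight 4: 1 codewords.
  weight 5: 1 codewords.
Minimum distance d = smallest w > 0 with A_w > 0 = 3.
Sanity: Σ A_w = 4 = 2^2 = 4 ✓.


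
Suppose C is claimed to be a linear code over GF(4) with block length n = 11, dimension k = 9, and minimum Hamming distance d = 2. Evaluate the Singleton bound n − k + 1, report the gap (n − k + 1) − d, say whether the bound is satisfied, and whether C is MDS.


Singleton RHS = n − k + 1 = 3, slack = 1, bound satisfied, not MDS.

Singleton bound: d ≤ n − k + 1.
Here n = 11, k = 9, so n − k + 1 = 3.
Given d = 2, check d ≤ 3: YES.
Slack = (n − k + 1) − d = 1.
The code is NOT MDS (slack = 1 > 0).
Description: the claimed parameters are [11, 9, 2]_4; such a code would be non-MDS.


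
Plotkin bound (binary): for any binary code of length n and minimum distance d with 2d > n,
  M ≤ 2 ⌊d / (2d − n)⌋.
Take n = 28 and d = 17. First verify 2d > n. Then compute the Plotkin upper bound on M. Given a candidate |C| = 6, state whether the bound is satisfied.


Plotkin bound M ≤ 4; given |C| = 6 > bound (violated).

Check applicability: 2d = 34, n = 28.
2d − n = 6 > 0, so Plotkin applies.
Compute d/(2d−n) = 17/6 ≈ 2.8333.
⌊d/(2d−n)⌋ = 2.
Plotkin bound: M ≤ 2·2 = 4.
Given |C| = 6, check: VIOLATED.
This |C| is above the Plotkin bound, so no binary code with n = 28, d = 17 and 6 codewords exists.


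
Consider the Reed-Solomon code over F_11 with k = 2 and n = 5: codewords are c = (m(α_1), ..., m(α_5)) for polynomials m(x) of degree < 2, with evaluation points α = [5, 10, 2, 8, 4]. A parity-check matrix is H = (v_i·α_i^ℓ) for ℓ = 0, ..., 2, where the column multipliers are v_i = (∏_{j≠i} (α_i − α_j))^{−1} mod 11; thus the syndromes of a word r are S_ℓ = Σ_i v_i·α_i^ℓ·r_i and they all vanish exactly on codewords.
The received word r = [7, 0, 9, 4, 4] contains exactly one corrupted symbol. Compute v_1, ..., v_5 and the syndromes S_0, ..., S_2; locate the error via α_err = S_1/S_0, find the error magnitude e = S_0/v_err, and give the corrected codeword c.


S = (1, 8, 9), error at position 4, error magnitude e = 10, c = [7, 0, 9, 5, 4].

Step 1: column multipliers v_i = (∏_{j≠i}(α_i − α_j))^{−1} mod 11.
  i = 1 (α = 5): (5−10)(5−2)(5−8)(5−4) = (−5)·3·(−3)·1 = 45 ≡ 1, so v_1 = 1^{−1} = 1 (mod 11).
  i = 2 (α = 10): (10−5)(10−2)(10−8)(10−4) = 5·8·2·6 = 480 ≡ 7, so v_2 = 7^{−1} = 8 (mod 11).
  i = 3 (α = 2): (2−5)(2−10)(2−8)(2−4) = (−3)·(−8)·(−6)·(−2) = 288 ≡ 2, so v_3 = 2^{−1} = 6 (mod 11).
  i = 4 (α = 8): (8−5)(8−10)(8−2)(8−4) = 3·(−2)·6·4 = −144 ≡ 10, so v_4 = 10^{−1} = 10 (mod 11).
  i = 5 (α = 4): (4−5)(4−10)(4−2)(4−8) = (−1)·(−6)·2·(−4) = −48 ≡ 7, so v_5 = 7^{−1} = 8 (mod 11).
  v = [1, 8, 6, 10, 8].
Step 2: syndromes of r = [7, 0, 9, 4, 4] (all sums mod 11).
  S_0 = Σ v_i r_i = 1·7 + 8·0 + 6·9 + 10·4 + 8·4 = 133 ≡ 1.
  S_1 = Σ v_i α_i r_i = 1·5·7 + 8·10·0 + 6·2·9 + 10·8·4 + 8·4·4 = 591 ≡ 8.
  α_i^2 mod 11 = [3, 1, 4, 9, 5].
  S_2 = Σ v_i α_i^2 r_i = 1·3·7 + 8·1·0 + 6·4·9 + 10·9·4 + 8·5·4 = 757 ≡ 9.
  S = (1, 8, 9) ≠ 0, so r is not a codeword (an error is present).
Step 3: locate the error. For a single error e at position i, S_ℓ = v_i·e·α_i^ℓ, so α_err = S_1/S_0.
  S_0^{−1} = 1^{−1} = 1 (mod 11), so α_err = 8·1 = 8 ≡ 8 = α_4. Error position i = 4.
  Consistency check: S_2/S_1 = 9·7 = 63 ≡ 8 = α_err ✓ (single-error assumption holds).
Step 4: error magnitude e = S_0/v_4 = S_0·∏_{j≠4}(α_4 − α_j) = 1·10 = 10 ≡ 10 (mod 11).
Step 5: correct position 4: c_4 = r_4 − e = 4 − 10 ≡ 5 (mod 11). Hence c = [7, 0, 9, 5, 4].
  Check: interpolating c through the α_i gives m(x) = 3 + 3·x (degree < 2) with m(α_i) = c_i for every i, so c is indeed a codeword.


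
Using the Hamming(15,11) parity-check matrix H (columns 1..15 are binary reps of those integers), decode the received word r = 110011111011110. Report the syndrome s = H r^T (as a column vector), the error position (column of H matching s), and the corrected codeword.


s = (0, 0, 1, 0)^T, error position = 2, corrected codeword c = 100011111011110

Compute s = H r^T mod 2 one row at a time:
  s_1 = 1 + 1 + 0 + 1 + 1 + 1 + 1 + 0 = 6 ≡ 0 (mod 2).
  s_2 = 0 + 1 + 1 + 1 + 1 + 1 + 1 + 0 = 6 ≡ 0 (mod 2).
  s_3 = 1 + 0 + 1 + 1 + 0 + 1 + 1 + 0 = 5 ≡ 1 (mod 2).
  s_4 = 1 + 0 + 1 + 1 + 1 + 1 + 1 + 0 = 6 ≡ 0 (mod 2).
s = (0, 0, 1, 0)^T — this equals column 2 of H (binary 0010), so error is at position 2.
Correct: flip bit 2 of r = 110011111011110 to get c = 100011111011110.


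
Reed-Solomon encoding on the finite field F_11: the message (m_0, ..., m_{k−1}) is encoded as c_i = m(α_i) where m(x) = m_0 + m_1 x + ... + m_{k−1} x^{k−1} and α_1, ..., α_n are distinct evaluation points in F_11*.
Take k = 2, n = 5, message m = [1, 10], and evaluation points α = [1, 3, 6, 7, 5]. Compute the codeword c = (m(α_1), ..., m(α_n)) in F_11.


c = [0, 9, 6, 5, 7]

Message polynomial: m(x) = 1 + 10·x (mod 11).
For each evaluation point α_i, compute m(α_i) mod 11:
  α_1 = 1: Horner steps 10 → 0, so m(1) = 0.
  α_2 = 3: Horner steps 10 → 9, so m(3) = 9.
  α_3 = 6: Horner steps 10 → 6, so m(6) = 6.
  α_4 = 7: Horner steps 10 → 5, so m(7) = 5.
  α_5 = 5: Horner steps 10 → 7, so m(5) = 7.
Codeword c = [0, 9, 6, 5, 7] ∈ F_11^5.


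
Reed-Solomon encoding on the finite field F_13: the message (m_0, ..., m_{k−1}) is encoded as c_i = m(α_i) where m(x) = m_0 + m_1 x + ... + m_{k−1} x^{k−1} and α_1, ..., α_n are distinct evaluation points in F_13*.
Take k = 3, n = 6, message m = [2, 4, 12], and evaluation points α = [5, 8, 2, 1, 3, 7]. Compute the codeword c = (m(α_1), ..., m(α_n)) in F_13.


c = [10, 9, 6, 5, 5, 7]

Message polynomial: m(x) = 2 + 4·x + 12·x^2 (mod 13).
For each evaluation point α_i, compute m(α_i) mod 13:
  α_1 = 5: Horner steps 12 → 12 → 10, so m(5) = 10.
  α_2 = 8: Horner steps 12 → 9 → 9, so m(8) = 9.
  α_3 = 2: Horner steps 12 → 2 → 6, so m(2) = 6.
  α_4 = 1: Horner steps 12 → 3 → 5, so m(1) = 5.
  α_5 = 3: Horner steps 12 → 1 → 5, so m(3) = 5.
  α_6 = 7: Horner steps 12 → 10 → 7, so m(7) = 7.
Codeword c = [10, 9, 6, 5, 5, 7] ∈ F_13^6.


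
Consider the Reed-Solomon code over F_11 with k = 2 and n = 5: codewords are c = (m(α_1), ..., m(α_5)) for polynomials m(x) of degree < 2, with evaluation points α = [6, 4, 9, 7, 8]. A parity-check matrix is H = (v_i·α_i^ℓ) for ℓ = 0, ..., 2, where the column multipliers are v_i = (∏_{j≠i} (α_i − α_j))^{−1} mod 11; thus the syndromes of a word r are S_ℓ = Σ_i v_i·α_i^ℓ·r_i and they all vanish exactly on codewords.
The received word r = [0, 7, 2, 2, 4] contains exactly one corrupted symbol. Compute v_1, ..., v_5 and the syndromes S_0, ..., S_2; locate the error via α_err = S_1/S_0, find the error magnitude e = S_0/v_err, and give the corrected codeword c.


S = (5, 1, 9), error at position 3, error magnitude e = 7, c = [0, 7, 6, 2, 4].

Step 1: column multipliers v_i = (∏_{j≠i}(α_i − α_j))^{−1} mod 11.
  i = 1 (α = 6): (6−4)(6−9)(6−7)(6−8) = 2·(−3)·(−1)·(−2) = −12 ≡ 10, so v_1 = 10^{−1} = 10 (mod 11).
  i = 2 (α = 4): (4−6)(4−9)(4−7)(4−8) = (−2)·(−5)·(−3)·(−4) = 120 ≡ 10, so v_2 = 10^{−1} = 10 (mod 11).
  i = 3 (α = 9): (9−6)(9−4)(9−7)(9−8) = 3·5·2·1 = 30 ≡ 8, so v_3 = 8^{−1} = 7 (mod 11).
  i = 4 (α = 7): (7−6)(7−4)(7−9)(7−8) = 1·3·(−2)·(−1) = 6 ≡ 6, so v_4 = 6^{−1} = 2 (mod 11).
  i = 5 (α = 8): (8−6)(8−4)(8−9)(8−7) = 2·4·(−1)·1 = −8 ≡ 3, so v_5 = 3^{−1} = 4 (mod 11).
  v = [10, 10, 7, 2, 4].
Step 2: syndromes of r = [0, 7, 2, 2, 4] (all sums mod 11).
  S_0 = Σ v_i r_i = 10·0 + 10·7 + 7·2 + 2·2 + 4·4 = 104 ≡ 5.
  S_1 = Σ v_i α_i r_i = 10·6·0 + 10·4·7 + 7·9·2 + 2·7·2 + 4·8·4 = 562 ≡ 1.
  α_i^2 mod 11 = [3, 5, 4, 5, 9].
  S_2 = Σ v_i α_i^2 r_i = 10·3·0 + 10·5·7 + 7·4·2 + 2·5·2 + 4·9·4 = 570 ≡ 9.
  S = (5, 1, 9) ≠ 0, so r is not a codeword (an error is present).
Step 3: locate the error. For a single error e at position i, S_ℓ = v_i·e·α_i^ℓ, so α_err = S_1/S_0.
  S_0^{−1} = 5^{−1} = 9 (mod 11), so α_err = 1·9 = 9 ≡ 9 = α_3. Error position i = 3.
  Consistency check: S_2/S_1 = 9·1 = 9 ≡ 9 = α_err ✓ (single-error assumption holds).
Step 4: error magnitude e = S_0/v_3 = S_0·∏_{j≠3}(α_3 − α_j) = 5·8 = 40 ≡ 7 (mod 11).
Step 5: correct position 3: c_3 = r_3 − e = 2 − 7 ≡ 6 (mod 11). Hence c = [0, 7, 6, 2, 4].
  Check: interpolating c through the α_i gives m(x) = 10 + 2·x (degree < 2) with m(α_i) = c_i for every i, so c is indeed a codeword.


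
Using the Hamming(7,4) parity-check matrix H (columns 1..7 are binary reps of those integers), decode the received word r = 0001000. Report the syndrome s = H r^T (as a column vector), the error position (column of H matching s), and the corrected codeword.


s = (1, 0, 0)^T, error position = 4, corrected codeword c = 0000000

Compute s = H r^T mod 2 one row at a time:
  s_1 = 1 + 0 + 0 + 0 = 1 ≡ 1 (mod 2).
  s_2 = 0 + 0 + 0 + 0 = 0 ≡ 0 (mod 2).
  s_3 = 0 + 0 + 0 + 0 = 0 ≡ 0 (mod 2).
s = (1, 0, 0)^T — this equals column 4 of H (binary 100), so error is at position 4.
Correct: flip bit 4 of r = 0001000 to get c = 0000000.


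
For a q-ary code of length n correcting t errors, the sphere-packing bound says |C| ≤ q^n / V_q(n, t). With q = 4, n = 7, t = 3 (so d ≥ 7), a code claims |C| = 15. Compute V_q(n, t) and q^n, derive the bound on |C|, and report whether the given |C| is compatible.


V_q(n, t) = 1156, q^n = 16384, Hamming bound = 14, |C| = 15 > bound (violated).

Step 1: Compute V_q(n, t) = Σ_{j=0}^3 C(n, j) (q−1)^j.
  j = 0: C(7,0)·(3)^0 = 1·1 = 1.
  j = 1: C(7,1)·(3)^1 = 7·3 = 21.
  j = 2: C(7,2)·(3)^2 = 21·9 = 189.
  j = 3: C(7,3)·(3)^3 = 35·27 = 945.
  V_q(n, t) = 1 + 21 + 189 + 945 = 1156.
Step 2: q^n = 4^7 = 16384.
Step 3: Hamming bound ⌊q^n / V_q(n,t)⌋ = ⌊16384/1156⌋ = 14.
Step 4: Compare |C| = 15 to 14: violated.
The claimed |C| lies above the Hamming bound, so no 4-ary code of length 7 with d ≥ 7 can have 15 codewords.


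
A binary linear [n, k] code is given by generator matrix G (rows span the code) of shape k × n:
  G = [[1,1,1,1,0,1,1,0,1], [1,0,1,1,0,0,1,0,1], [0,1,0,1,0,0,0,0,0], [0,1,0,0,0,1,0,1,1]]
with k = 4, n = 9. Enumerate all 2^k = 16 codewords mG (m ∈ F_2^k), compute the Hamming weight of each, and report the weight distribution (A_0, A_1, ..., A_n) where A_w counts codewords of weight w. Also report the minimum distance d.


Weight distribution: A_0 = 1, A_2 = 4, A_4 = 3, A_5 = 6, A_7 = 2. Minimum distance d = 2.

Enumerate all 2^4 = 16 messages m ∈ F_2^4.
For each, compute codeword c = mG in F_2^9, then tally its weight.
  m = 0000 → c = 000000000, weight = 0.
  m = 1000 → c = 111101101, weight = 7.
  m = 0100 → c = 101100101, weight = 5.
  m = 1100 → c = 010001000, weight = 2.
  m = 0010 → c = 010100000, weight = 2.
  m = 1010 → c = 101001101, weight = 5.
  m = 0110 → c = 111000101, weight = 5.
  m = 1110 → c = 000101000, weight = 2.
  m = 0001 → c = 010001011, weight = 4.
  m = 1001 → c = 101100110, weight = 5.
  m = 0101 → c = 111101110, weight = 7.
  m = 1101 → c = 000000011, weight = 2.
  m = 0011 → c = 000101011, weight = 4.
  m = 1011 → c = 111000110, weight = 5.
  m = 0111 → c = 101001110, weight = 5.
  m = 1111 → c = 010100011, weight = 4.
Tally weights:
  weight 0: 1 codewords.
  weight 2: 4 codewords.
  weight 4: 3 codewords.
  weight 5: 6 codewords.
  weight 7: 2 codewords.
Minimum distance d = smallest w > 0 with A_w > 0 = 2.
Sanity: Σ A_w = 16 = 2^4 = 16 ✓.


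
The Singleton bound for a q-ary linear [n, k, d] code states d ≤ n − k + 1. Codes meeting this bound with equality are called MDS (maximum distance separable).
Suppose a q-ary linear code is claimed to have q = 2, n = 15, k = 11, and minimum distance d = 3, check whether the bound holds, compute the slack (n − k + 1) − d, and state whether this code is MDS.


Singleton RHS = n − k + 1 = 5, slack = 2, bound satisfied, not MDS.

Singleton bound: d ≤ n − k + 1.
Here n = 15, k = 11, so n − k + 1 = 5.
Given d = 3, check d ≤ 5: YES.
Slack = (n − k + 1) − d = 2.
The code is NOT MDS (slack = 2 > 0).
Description: the claimed parameters are [15, 11, 3]_2; such a code would be non-MDS.


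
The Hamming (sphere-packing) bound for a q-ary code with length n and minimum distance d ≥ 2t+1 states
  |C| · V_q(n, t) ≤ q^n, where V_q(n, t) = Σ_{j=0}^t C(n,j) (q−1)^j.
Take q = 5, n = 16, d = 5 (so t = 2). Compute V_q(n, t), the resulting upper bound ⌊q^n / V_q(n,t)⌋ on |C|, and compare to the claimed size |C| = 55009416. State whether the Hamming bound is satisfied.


V_q(n, t) = 1985, q^n = 152587890625, Hamming bound = 76870473, |C| = 55009416 ≤ bound (satisfied).

Step 1: Compute V_q(n, t) = Σ_{j=0}^2 C(n, j) (q−1)^j.
  j = 0: C(16,0)·(4)^0 = 1·1 = 1.
  j = 1: C(16,1)·(4)^1 = 16·4 = 64.
  j = 2: C(16,2)·(4)^2 = 120·16 = 1920.
  V_q(n, t) = 1 + 64 + 1920 = 1985.
Step 2: q^n = 5^16 = 152587890625.
Step 3: Hamming bound ⌊q^n / V_q(n,t)⌋ = ⌊152587890625/1985⌋ = 76870473.
Step 4: Compare |C| = 55009416 to 76870473: satisfied.
The claimed |C| lies below the Hamming bound.


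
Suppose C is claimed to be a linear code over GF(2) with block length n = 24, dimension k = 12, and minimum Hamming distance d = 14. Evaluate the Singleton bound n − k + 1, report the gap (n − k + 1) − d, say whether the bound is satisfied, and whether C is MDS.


Singleton RHS = n − k + 1 = 13, slack = -1, bound violated (no such code; not MDS).

Singleton bound: d ≤ n − k + 1.
Here n = 24, k = 12, so n − k + 1 = 13.
Given d = 14, check d ≤ 13: NO.
Slack = (n − k + 1) − d = -1.
The slack is negative: d = 14 exceeds n − k + 1 = 13 by 1, so the Singleton bound is violated and no linear [24, 12, 14]_2 code can exist. In particular it is not MDS (MDS requires d = n − k + 1 exactly).
Description: the claimed parameters are [24, 12, 14]_2; such a code would be impossible (violates the Singleton bound).


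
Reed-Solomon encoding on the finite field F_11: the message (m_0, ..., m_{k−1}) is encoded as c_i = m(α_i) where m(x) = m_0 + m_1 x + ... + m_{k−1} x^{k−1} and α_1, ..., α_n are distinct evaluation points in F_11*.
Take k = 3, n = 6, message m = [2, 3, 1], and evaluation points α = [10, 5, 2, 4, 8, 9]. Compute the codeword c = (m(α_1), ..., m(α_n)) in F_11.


c = [0, 9, 1, 8, 2, 0]

Message polynomial: m(x) = 2 + 3·x + 1·x^2 (mod 11).
For each evaluation point α_i, compute m(α_i) mod 11:
  α_1 = 10: Horner steps 1 → 2 → 0, so m(10) = 0.
  α_2 = 5: Horner steps 1 → 8 → 9, so m(5) = 9.
  α_3 = 2: Horner steps 1 → 5 → 1, so m(2) = 1.
  α_4 = 4: Horner steps 1 → 7 → 8, so m(4) = 8.
  α_5 = 8: Horner steps 1 → 0 → 2, so m(8) = 2.
  α_6 = 9: Horner steps 1 → 1 → 0, so m(9) = 0.
Codeword c = [0, 9, 1, 8, 2, 0] ∈ F_11^6.


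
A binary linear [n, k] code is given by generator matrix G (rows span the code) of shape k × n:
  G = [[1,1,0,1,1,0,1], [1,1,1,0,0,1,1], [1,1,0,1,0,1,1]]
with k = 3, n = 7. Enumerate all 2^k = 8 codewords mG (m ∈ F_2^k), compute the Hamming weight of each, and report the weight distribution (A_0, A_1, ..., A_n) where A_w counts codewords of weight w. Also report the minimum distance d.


Weight distribution: A_0 = 1, A_2 = 2, A_4 = 1, A_5 = 4. Minimum distance d = 2.

Enumerate all 2^3 = 8 messages m ∈ F_2^3.
For each, compute codeword c = mG in F_2^7, then tally its weight.
  m = 000 → c = 0000000, weight = 0.
  m = 100 → c = 1101101, weight = 5.
  m = 010 → c = 1110011, weight = 5.
  m = 110 → c = 0011110, weight = 4.
  m = 001 → c = 1101011, weight = 5.
  m = 101 → c = 0000110, weight = 2.
  m = 011 → c = 0011000, weight = 2.
  m = 111 → c = 1110101, weight = 5.
Tally weights:
  weight 0: 1 codewords.
  weight 2: 2 codewords.
  weight 4: 1 codewords.
  weight 5: 4 codewords.
Minimum distance d = smallest w > 0 with A_w > 0 = 2.
Sanity: Σ A_w = 8 = 2^3 = 8 ✓.


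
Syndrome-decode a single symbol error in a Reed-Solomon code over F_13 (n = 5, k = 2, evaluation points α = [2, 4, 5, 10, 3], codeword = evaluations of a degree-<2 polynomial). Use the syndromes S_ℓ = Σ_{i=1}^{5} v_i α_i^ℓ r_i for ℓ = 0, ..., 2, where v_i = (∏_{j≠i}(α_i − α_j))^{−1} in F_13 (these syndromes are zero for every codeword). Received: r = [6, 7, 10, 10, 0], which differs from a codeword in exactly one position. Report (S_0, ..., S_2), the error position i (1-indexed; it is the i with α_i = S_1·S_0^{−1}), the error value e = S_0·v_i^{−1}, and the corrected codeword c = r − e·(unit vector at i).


S = (1, 5, 12), error at position 3, error magnitude e = 9, c = [6, 7, 1, 10, 0].

Step 1: column multipliers v_i = (∏_{j≠i}(α_i − α_j))^{−1} mod 13.
  i = 1 (α = 2): (2−4)(2−5)(2−10)(2−3) = (−2)·(−3)·(−8)·(−1) = 48 ≡ 9, so v_1 = 9^{−1} = 3 (mod 13).
  i = 2 (α = 4): (4−2)(4−5)(4−10)(4−3) = 2·(−1)·(−6)·1 = 12 ≡ 12, so v_2 = 12^{−1} = 12 (mod 13).
  i = 3 (α = 5): (5−2)(5−4)(5−10)(5−3) = 3·1·(−5)·2 = −30 ≡ 9, so v_3 = 9^{−1} = 3 (mod 13).
  i = 4 (α = 10): (10−2)(10−4)(10−5)(10−3) = 8·6·5·7 = 1680 ≡ 3, so v_4 = 3^{−1} = 9 (mod 13).
  i = 5 (α = 3): (3−2)(3−4)(3−5)(3−10) = 1·(−1)·(−2)·(−7) = −14 ≡ 12, so v_5 = 12^{−1} = 12 (mod 13).
  v = [3, 12, 3, 9, 12].
Step 2: syndromes of r = [6, 7, 10, 10, 0] (all sums mod 13).
  S_0 = Σ v_i r_i = 3·6 + 12·7 + 3·10 + 9·10 + 12·0 = 222 ≡ 1.
  S_1 = Σ v_i α_i r_i = 3·2·6 + 12·4·7 + 3·5·10 + 9·10·10 + 12·3·0 = 1422 ≡ 5.
  α_i^2 mod 13 = [4, 3, 12, 9, 9].
  S_2 = Σ v_i α_i^2 r_i = 3·4·6 + 12·3·7 + 3·12·10 + 9·9·10 + 12·9·0 = 1494 ≡ 12.
  S = (1, 5, 12) ≠ 0, so r is not a codeword (an error is present).
Step 3: locate the error. For a single error e at position i, S_ℓ = v_i·e·α_i^ℓ, so α_err = S_1/S_0.
  S_0^{−1} = 1^{−1} = 1 (mod 13), so α_err = 5·1 = 5 ≡ 5 = α_3. Error position i = 3.
  Consistency check: S_2/S_1 = 12·8 = 96 ≡ 5 = α_err ✓ (single-error assumption holds).
Step 4: error magnitude e = S_0/v_3 = S_0·∏_{j≠3}(α_3 − α_j) = 1·9 = 9 ≡ 9 (mod 13).
Step 5: correct position 3: c_3 = r_3 − e = 10 − 9 ≡ 1 (mod 13). Hence c = [6, 7, 1, 10, 0].
  Check: interpolating c through the α_i gives m(x) = 5 + 7·x (degree < 2) with m(α_i) = c_i for every i, so c is indeed a codeword.


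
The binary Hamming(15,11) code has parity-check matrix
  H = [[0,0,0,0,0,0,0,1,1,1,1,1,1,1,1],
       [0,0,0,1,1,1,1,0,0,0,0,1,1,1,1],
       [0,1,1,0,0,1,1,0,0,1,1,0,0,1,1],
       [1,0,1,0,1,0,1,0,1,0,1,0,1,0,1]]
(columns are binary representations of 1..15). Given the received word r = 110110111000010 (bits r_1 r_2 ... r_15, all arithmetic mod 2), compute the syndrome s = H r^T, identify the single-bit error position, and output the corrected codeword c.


s = (1, 0, 1, 0)^T, error position = 10, corrected codeword c = 110110111100010

Compute s = H r^T mod 2 one row at a time:
  s_1 = 1 + 1 + 0 + 0 + 0 + 0 + 1 + 0 = 3 ≡ 1 (mod 2).
  s_2 = 1 + 1 + 0 + 1 + 0 + 0 + 1 + 0 = 4 ≡ 0 (mod 2).
  s_3 = 1 + 0 + 0 + 1 + 0 + 0 + 1 + 0 = 3 ≡ 1 (mod 2).
  s_4 = 1 + 0 + 1 + 1 + 1 + 0 + 0 + 0 = 4 ≡ 0 (mod 2).
s = (1, 0, 1, 0)^T — this equals column 10 of H (binary 1010), so error is at position 10.
Correct: flip bit 10 of r = 110110111000010 to get c = 110110111100010.


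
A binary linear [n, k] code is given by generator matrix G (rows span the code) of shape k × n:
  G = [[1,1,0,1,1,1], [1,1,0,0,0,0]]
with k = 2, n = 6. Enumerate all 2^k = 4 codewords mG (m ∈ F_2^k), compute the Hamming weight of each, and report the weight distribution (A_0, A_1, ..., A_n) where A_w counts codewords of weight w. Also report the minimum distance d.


Weight distribution: A_0 = 1, A_2 = 1, A_3 = 1, A_5 = 1. Minimum distance d = 2.

Enumerate all 2^2 = 4 messages m ∈ F_2^2.
For each, compute codeword c = mG in F_2^6, then tally its weight.
  m = 00 → c = 000000, weight = 0.
  m = 10 → c = 110111, weight = 5.
  m = 01 → c = 110000, weight = 2.
  m = 11 → c = 000111, weight = 3.
Tally weights:
  weight 0: 1 codewords.
  weight 2: 1 codewords.
  weight 3: 1 codewords.
  weight 5: 1 codewords.
Minimum distance d = smallest w > 0 with A_w > 0 = 2.
Sanity: Σ A_w = 4 = 2^2 = 4 ✓.


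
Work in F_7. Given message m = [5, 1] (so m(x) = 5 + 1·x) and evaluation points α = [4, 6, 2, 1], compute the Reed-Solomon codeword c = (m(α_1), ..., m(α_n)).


c = [2, 4, 0, 6]

Message polynomial: m(x) = 5 + 1·x (mod 7).
For each evaluation point α_i, compute m(α_i) mod 7:
  α_1 = 4: Horner steps 1 → 2, so m(4) = 2.
  α_2 = 6: Horner steps 1 → 4, so m(6) = 4.
  α_3 = 2: Horner steps 1 → 0, so m(2) = 0.
  α_4 = 1: Horner steps 1 → 6, so m(1) = 6.
Codeword c = [2, 4, 0, 6] ∈ F_7^4.


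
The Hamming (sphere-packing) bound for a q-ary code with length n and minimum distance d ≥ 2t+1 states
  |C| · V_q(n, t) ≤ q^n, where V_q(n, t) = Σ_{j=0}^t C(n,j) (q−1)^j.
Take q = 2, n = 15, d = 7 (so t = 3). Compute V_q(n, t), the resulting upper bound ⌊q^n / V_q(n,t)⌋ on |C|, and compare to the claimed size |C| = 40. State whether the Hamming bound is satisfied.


V_q(n, t) = 576, q^n = 32768, Hamming bound = 56, |C| = 40 ≤ bound (satisfied).

Step 1: Compute V_q(n, t) = Σ_{j=0}^3 C(n, j) (q−1)^j.
  j = 0: C(15,0)·(1)^0 = 1·1 = 1.
  j = 1: C(15,1)·(1)^1 = 15·1 = 15.
  j = 2: C(15,2)·(1)^2 = 105·1 = 105.
  j = 3: C(15,3)·(1)^3 = 455·1 = 455.
  V_q(n, t) = 1 + 15 + 105 + 455 = 576.
Step 2: q^n = 2^15 = 32768.
Step 3: Hamming bound ⌊q^n / V_q(n,t)⌋ = ⌊32768/576⌋ = 56.
Step 4: Compare |C| = 40 to 56: satisfied.
The claimed |C| lies below the Hamming bound.


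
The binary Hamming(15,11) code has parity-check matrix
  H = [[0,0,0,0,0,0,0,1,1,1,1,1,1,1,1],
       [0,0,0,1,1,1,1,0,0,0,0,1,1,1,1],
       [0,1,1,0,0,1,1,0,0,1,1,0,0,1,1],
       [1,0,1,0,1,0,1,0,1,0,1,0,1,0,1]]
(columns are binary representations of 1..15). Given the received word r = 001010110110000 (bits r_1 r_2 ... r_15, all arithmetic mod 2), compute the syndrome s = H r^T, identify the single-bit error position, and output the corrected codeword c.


s = (1, 0, 0, 0)^T, error position = 8, corrected codeword c = 001010100110000

Compute s = H r^T mod 2 one row at a time:
  s_1 = 1 + 0 + 1 + 1 + 0 + 0 + 0 + 0 = 3 ≡ 1 (mod 2).
  s_2 = 0 + 1 + 0 + 1 + 0 + 0 + 0 + 0 = 2 ≡ 0 (mod 2).
  s_3 = 0 + 1 + 0 + 1 + 1 + 1 + 0 + 0 = 4 ≡ 0 (mod 2).
  s_4 = 0 + 1 + 1 + 1 + 0 + 1 + 0 + 0 = 4 ≡ 0 (mod 2).
s = (1, 0, 0, 0)^T — this equals column 8 of H (binary 1000), so error is at position 8.
Correct: flip bit 8 of r = 001010110110000 to get c = 001010100110000.


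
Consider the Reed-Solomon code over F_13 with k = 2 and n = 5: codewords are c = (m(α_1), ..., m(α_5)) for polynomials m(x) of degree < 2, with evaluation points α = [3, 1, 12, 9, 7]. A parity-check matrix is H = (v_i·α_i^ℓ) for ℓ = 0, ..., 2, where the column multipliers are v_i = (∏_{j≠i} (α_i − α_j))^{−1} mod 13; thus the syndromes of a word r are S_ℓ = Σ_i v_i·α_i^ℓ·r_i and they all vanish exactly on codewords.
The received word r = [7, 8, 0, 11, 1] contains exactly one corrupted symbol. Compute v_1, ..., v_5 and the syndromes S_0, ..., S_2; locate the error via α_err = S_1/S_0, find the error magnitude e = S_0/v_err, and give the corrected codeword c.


S = (8, 8, 8), error at position 2, error magnitude e = 11, c = [7, 10, 0, 11, 1].

Step 1: column multipliers v_i = (∏_{j≠i}(α_i − α_j))^{−1} mod 13.
  i = 1 (α = 3): (3−1)(3−12)(3−9)(3−7) = 2·(−9)·(−6)·(−4) = −432 ≡ 10, so v_1 = 10^{−1} = 4 (mod 13).
  i = 2 (α = 1): (1−3)(1−12)(1−9)(1−7) = (−2)·(−11)·(−8)·(−6) = 1056 ≡ 3, so v_2 = 3^{−1} = 9 (mod 13).
  i = 3 (α = 12): (12−3)(12−1)(12−9)(12−7) = 9·11·3·5 = 1485 ≡ 3, so v_3 = 3^{−1} = 9 (mod 13).
  i = 4 (α = 9): (9−3)(9−1)(9−12)(9−7) = 6·8·(−3)·2 = −288 ≡ 11, so v_4 = 11^{−1} = 6 (mod 13).
  i = 5 (α = 7): (7−3)(7−1)(7−12)(7−9) = 4·6·(−5)·(−2) = 240 ≡ 6, so v_5 = 6^{−1} = 11 (mod 13).
  v = [4, 9, 9, 6, 11].
Step 2: syndromes of r = [7, 8, 0, 11, 1] (all sums mod 13).
  S_0 = Σ v_i r_i = 4·7 + 9·8 + 9·0 + 6·11 + 11·1 = 177 ≡ 8.
  S_1 = Σ v_i α_i r_i = 4·3·7 + 9·1·8 + 9·12·0 + 6·9·11 + 11·7·1 = 827 ≡ 8.
  α_i^2 mod 13 = [9, 1, 1, 3, 10].
  S_2 = Σ v_i α_i^2 r_i = 4·9·7 + 9·1·8 + 9·1·0 + 6·3·11 + 11·10·1 = 632 ≡ 8.
  S = (8, 8, 8) ≠ 0, so r is not a codeword (an error is present).
Step 3: locate the error. For a single error e at position i, S_ℓ = v_i·e·α_i^ℓ, so α_err = S_1/S_0.
  S_0^{−1} = 8^{−1} = 5 (mod 13), so α_err = 8·5 = 40 ≡ 1 = α_2. Error position i = 2.
  Consistency check: S_2/S_1 = 8·5 = 40 ≡ 1 = α_err ✓ (single-error assumption holds).
Step 4: error magnitude e = S_0/v_2 = S_0·∏_{j≠2}(α_2 − α_j) = 8·3 = 24 ≡ 11 (mod 13).
Step 5: correct position 2: c_2 = r_2 − e = 8 − 11 ≡ 10 (mod 13). Hence c = [7, 10, 0, 11, 1].
  Check: interpolating c through the α_i gives m(x) = 5 + 5·x (degree < 2) with m(α_i) = c_i for every i, so c is indeed a codeword.
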